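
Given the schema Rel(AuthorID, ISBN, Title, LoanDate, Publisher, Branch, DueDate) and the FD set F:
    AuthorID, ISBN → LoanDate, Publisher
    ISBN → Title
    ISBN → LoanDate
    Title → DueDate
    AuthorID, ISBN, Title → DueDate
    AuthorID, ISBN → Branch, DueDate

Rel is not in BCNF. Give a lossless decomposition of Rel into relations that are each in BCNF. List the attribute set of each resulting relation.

{AuthorID, Branch, ISBN, Publisher}; {DueDate, Title}; {ISBN, LoanDate, Title}

Candidate key of the original relation: {AuthorID, ISBN}.
{AuthorID, Branch, DueDate, ISBN, LoanDate, Publisher, Title}: {ISBN} determines {DueDate, ISBN, LoanDate, Title} here but is not a superkey — split on ISBN → DueDate, LoanDate, Title, giving {DueDate, ISBN, LoanDate, Title} and {AuthorID, Branch, ISBN, Publisher}.
{DueDate, ISBN, LoanDate, Title}: {Title} determines {DueDate, Title} here but is not a superkey — split on Title → DueDate, giving {DueDate, Title} and {ISBN, LoanDate, Title}.
{DueDate, Title} has no BCNF violation.
{ISBN, LoanDate, Title} has no BCNF violation.
{AuthorID, Branch, ISBN, Publisher} has no BCNF violation.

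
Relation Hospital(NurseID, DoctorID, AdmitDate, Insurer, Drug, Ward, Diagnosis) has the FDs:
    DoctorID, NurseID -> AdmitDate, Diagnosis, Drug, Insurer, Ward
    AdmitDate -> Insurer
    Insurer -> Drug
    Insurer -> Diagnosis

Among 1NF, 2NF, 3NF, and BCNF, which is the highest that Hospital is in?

Candidate key: {DoctorID, NurseID}. Prime attributes: {DoctorID, NurseID}.
For AdmitDate -> Insurer we have {AdmitDate}⁺ = {AdmitDate, Diagnosis, Drug, Insurer}; {AdmitDate} is not a superkey, so BCNF fails.
AdmitDate -> Insurer has non-prime {Insurer} on the right and a non-superkey on the left, so 3NF fails.
No proper subset of a key has a non-prime attribute in its closure, so there is no partial dependency; 2NF holds.

2NF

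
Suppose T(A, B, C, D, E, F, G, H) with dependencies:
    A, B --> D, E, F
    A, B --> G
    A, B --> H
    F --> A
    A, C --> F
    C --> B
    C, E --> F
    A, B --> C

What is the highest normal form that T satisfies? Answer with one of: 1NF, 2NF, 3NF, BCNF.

3NF

Candidate keys: {A, B}, {A, C}, {B, F}, {C, E}, {C, F}. Prime attributes: {A, B, C, E, F}.
F --> A breaks BCNF: {F}⁺ = {A, F}, so {F} is not a superkey.
Since {A} ⊆ prime attributes and every other non-superkey FD also has a prime right side, the schema is in 3NF.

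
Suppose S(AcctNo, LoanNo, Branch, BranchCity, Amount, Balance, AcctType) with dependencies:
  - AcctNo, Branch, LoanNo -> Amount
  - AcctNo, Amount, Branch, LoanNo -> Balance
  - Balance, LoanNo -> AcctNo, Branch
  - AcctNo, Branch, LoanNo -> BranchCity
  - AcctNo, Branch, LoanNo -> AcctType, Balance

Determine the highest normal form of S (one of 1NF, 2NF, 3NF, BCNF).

Candidate keys: {AcctNo, Branch, LoanNo}, {Balance, LoanNo}. Prime attributes: {AcctNo, Balance, Branch, LoanNo}.
The left-hand side of every FD is a superkey, so BCNF is satisfied.

BCNF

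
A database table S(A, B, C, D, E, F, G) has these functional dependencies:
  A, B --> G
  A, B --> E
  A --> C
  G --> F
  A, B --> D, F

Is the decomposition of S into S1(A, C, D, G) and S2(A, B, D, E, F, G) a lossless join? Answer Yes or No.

Yes

Common attributes: {A, D, G}; their closure is {A, C, D, F, G}.
S1 is contained in that closure, so S1 ∩ S2 --> S1 holds and the join is lossless.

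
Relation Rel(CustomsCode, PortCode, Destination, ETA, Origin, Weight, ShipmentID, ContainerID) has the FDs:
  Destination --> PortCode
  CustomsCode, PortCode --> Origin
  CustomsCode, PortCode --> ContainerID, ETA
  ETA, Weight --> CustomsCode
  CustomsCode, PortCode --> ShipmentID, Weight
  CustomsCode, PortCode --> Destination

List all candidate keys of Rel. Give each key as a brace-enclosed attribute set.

{CustomsCode, Destination}⁺ = {ContainerID, CustomsCode, Destination, ETA, Origin, PortCode, ShipmentID, Weight}, which is every attribute, so {CustomsCode, Destination} is a candidate key.
{CustomsCode, PortCode}⁺ = {ContainerID, CustomsCode, Destination, ETA, Origin, PortCode, ShipmentID, Weight}, which is every attribute, so {CustomsCode, PortCode} is a candidate key.
{Destination, ETA, Weight}⁺ = {ContainerID, CustomsCode, Destination, ETA, Origin, PortCode, ShipmentID, Weight}, which is every attribute, so {Destination, ETA, Weight} is a candidate key.
{ETA, PortCode, Weight}⁺ = {ContainerID, CustomsCode, Destination, ETA, Origin, PortCode, ShipmentID, Weight}, which is every attribute, so {ETA, PortCode, Weight} is a candidate key.
These are minimal and exhaustive — every other superkey contains one of them.

{CustomsCode, Destination}, {CustomsCode, PortCode}, {Destination, ETA, Weight}, {ETA, PortCode, Weight}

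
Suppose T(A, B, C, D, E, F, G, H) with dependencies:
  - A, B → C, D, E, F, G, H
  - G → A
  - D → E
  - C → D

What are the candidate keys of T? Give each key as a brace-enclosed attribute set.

{A, B}, {B, G}

No FD produces {B}, so it must be in every candidate key.
{A, B} is a candidate key since {A, B}⁺ = {A, B, C, D, E, F, G, H} covers every attribute.
{B, G} is a candidate key since {B, G}⁺ = {A, B, C, D, E, F, G, H} covers every attribute.
No proper subset of any of these is a key, and no other minimal superkey exists.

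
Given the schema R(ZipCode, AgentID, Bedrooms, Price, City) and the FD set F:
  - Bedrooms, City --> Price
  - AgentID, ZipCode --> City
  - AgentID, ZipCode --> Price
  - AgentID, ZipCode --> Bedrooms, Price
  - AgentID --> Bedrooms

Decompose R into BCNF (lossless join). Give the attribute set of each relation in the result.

Candidate key of the original relation: {AgentID, ZipCode}.
In {AgentID, Bedrooms, City, Price, ZipCode}, {Bedrooms, City} is not a superkey ({Bedrooms, City}⁺ restricted to this set is {Bedrooms, City, Price}), so split on Bedrooms, City --> Price into {Bedrooms, City, Price} and {AgentID, Bedrooms, City, ZipCode}.
{Bedrooms, City, Price}: every determinant is a superkey — BCNF.
In {AgentID, Bedrooms, City, ZipCode}, {AgentID} is not a superkey ({AgentID}⁺ restricted to this set is {AgentID, Bedrooms}), so split on AgentID --> Bedrooms into {AgentID, Bedrooms} and {AgentID, City, ZipCode}.
{AgentID, Bedrooms}: every determinant is a superkey — BCNF.
{AgentID, City, ZipCode}: every determinant is a superkey — BCNF.

{AgentID, Bedrooms}; {AgentID, City, ZipCode}; {Bedrooms, City, Price}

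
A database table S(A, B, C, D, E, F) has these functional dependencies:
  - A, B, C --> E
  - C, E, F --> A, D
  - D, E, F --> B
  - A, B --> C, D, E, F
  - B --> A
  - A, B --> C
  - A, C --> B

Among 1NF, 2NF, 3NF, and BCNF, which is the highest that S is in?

Candidate keys: {A, C}, {B}, {C, E, F}, {D, E, F}. Prime attributes: {A, B, C, D, E, F}.
Every FD has a superkey on the left, so the relation is in BCNF.

BCNF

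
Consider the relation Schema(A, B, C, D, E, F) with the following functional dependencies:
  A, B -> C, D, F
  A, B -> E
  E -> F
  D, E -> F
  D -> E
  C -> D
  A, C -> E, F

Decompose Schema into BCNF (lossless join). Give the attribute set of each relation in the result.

Candidate key of the original relation: {A, B}.
Within {A, B, C, D, E, F}: {E}⁺ ∩ {A, B, C, D, E, F} = {E, F}, not the whole set, so E -> F violates BCNF; decompose into {E, F} and {A, B, C, D, E}.
{E, F} has no BCNF violation.
Within {A, B, C, D, E}: {D}⁺ ∩ {A, B, C, D, E} = {D, E}, not the whole set, so D -> E violates BCNF; decompose into {D, E} and {A, B, C, D}.
{D, E} has no BCNF violation.
Within {A, B, C, D}: {C}⁺ ∩ {A, B, C, D} = {C, D}, not the whole set, so C -> D violates BCNF; decompose into {C, D} and {A, B, C}.
{C, D} has no BCNF violation.
{A, B, C} has no BCNF violation.

{A, B, C}; {C, D}; {D, E}; {E, F}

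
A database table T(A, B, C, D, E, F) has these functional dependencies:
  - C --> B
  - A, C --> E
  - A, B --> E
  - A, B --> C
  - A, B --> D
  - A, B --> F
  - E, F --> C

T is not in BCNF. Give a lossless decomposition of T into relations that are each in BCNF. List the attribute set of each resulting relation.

{A, D, E, F}; {B, C}; {C, E, F}

Candidate keys of the original relation: {A, B}, {A, C}, {A, E, F}.
In {A, B, C, D, E, F}, {C} is not a superkey ({C}⁺ restricted to this set is {B, C}), so split on C --> B into {B, C} and {A, C, D, E, F}.
{B, C} is in BCNF.
In {A, C, D, E, F}, {E, F} is not a superkey ({E, F}⁺ restricted to this set is {C, E, F}), so split on E, F --> C into {C, E, F} and {A, D, E, F}.
{C, E, F} is in BCNF.
{A, D, E, F} is in BCNF.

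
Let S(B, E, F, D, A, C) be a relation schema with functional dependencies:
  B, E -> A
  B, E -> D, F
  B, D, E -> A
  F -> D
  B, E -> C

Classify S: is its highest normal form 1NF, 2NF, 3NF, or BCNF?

Candidate key: {B, E}. Prime attributes: {B, E}.
F -> D: {F}⁺ = {D, F}, which is not all of the attributes, so the left side is not a superkey — BCNF is violated.
F -> D determines the non-prime attribute {D} from a non-superkey — 3NF is violated.
No proper subset of a key has a non-prime attribute in its closure, so there is no partial dependency; 2NF holds.

2NF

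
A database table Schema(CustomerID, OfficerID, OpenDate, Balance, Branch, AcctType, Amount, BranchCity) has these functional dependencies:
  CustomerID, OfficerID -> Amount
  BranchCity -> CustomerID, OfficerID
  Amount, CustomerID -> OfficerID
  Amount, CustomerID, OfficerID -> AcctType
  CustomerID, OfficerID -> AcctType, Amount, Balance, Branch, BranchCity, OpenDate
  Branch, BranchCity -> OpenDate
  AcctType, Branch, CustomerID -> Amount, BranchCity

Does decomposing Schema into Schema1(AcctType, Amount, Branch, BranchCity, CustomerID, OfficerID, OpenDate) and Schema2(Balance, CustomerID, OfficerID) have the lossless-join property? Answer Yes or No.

The shared attributes are {CustomerID, OfficerID} and {CustomerID, OfficerID}⁺ = {AcctType, Amount, Balance, Branch, BranchCity, CustomerID, OfficerID, OpenDate}.
Since Schema1 ⊆ {AcctType, Amount, Balance, Branch, BranchCity, CustomerID, OfficerID, OpenDate}, the intersection is a superkey of Schema1; the decomposition is lossless.

Yes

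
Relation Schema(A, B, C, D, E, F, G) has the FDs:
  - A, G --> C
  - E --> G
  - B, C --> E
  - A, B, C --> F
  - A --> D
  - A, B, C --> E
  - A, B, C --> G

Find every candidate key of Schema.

{A, B, C}, {A, B, E}, {A, B, G}

Attributes never on any right-hand side: {A, B} — every candidate key must contain all of them.
Closure of {A, B, C} is {A, B, C, D, E, F, G}, the whole schema; {A, B, C} is a candidate key.
Closure of {A, B, E} is {A, B, C, D, E, F, G}, the whole schema; {A, B, E} is a candidate key.
Closure of {A, B, G} is {A, B, C, D, E, F, G}, the whole schema; {A, B, G} is a candidate key.
No proper subset of any of these is a key, and no other minimal superkey exists.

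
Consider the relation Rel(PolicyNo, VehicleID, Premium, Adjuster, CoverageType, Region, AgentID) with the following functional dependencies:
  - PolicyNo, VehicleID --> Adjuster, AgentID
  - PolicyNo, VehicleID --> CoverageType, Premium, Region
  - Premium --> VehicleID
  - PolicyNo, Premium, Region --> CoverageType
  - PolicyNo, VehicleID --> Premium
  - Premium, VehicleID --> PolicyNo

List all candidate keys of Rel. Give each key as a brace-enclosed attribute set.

{PolicyNo, VehicleID}, {Premium}

{Premium} is a candidate key since {Premium}⁺ = {Adjuster, AgentID, CoverageType, PolicyNo, Premium, Region, VehicleID} covers every attribute.
{PolicyNo, VehicleID} is a candidate key since {PolicyNo, VehicleID}⁺ = {Adjuster, AgentID, CoverageType, PolicyNo, Premium, Region, VehicleID} covers every attribute.
Any other superkey properly contains one of these, so there are no further candidate keys.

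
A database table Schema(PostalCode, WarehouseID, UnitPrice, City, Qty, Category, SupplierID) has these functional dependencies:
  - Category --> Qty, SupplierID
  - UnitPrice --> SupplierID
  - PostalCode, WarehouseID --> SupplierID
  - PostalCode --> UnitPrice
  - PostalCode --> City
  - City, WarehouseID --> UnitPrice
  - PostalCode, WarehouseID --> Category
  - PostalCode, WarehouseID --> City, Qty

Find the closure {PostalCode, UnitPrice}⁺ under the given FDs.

Start with {PostalCode, UnitPrice}.
UnitPrice --> SupplierID applies; add {SupplierID} → now {PostalCode, SupplierID, UnitPrice}.
PostalCode --> City applies; add {City} → now {City, PostalCode, SupplierID, UnitPrice}.
No further FD applies.

{City, PostalCode, SupplierID, UnitPrice}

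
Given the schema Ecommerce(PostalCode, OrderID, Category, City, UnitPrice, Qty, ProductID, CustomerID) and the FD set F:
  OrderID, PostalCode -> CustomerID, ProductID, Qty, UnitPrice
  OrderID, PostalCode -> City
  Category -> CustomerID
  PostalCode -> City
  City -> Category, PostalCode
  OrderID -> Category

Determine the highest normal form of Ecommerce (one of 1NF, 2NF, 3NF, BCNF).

Candidate keys: {City, OrderID}, {OrderID, PostalCode}. Prime attributes: {City, OrderID, PostalCode}.
Category -> CustomerID: {Category}⁺ = {Category, CustomerID}, which is not all of the attributes, so the left side is not a superkey — BCNF is violated.
Category -> CustomerID determines the non-prime attribute {CustomerID} from a non-superkey — 3NF is violated.
Since {City} ⊂ {City, OrderID} and {City}⁺ ⊇ {Category, CustomerID} with {Category, CustomerID} non-prime, there is a partial dependency; 2NF fails.

1NF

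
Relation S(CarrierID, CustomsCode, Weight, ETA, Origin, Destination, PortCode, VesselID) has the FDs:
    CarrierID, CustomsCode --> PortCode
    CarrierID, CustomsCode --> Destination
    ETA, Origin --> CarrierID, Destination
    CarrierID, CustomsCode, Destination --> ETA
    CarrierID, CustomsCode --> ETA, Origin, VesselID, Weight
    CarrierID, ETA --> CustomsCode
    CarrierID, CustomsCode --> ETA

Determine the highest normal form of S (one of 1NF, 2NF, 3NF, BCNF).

Candidate keys: {CarrierID, CustomsCode}, {CarrierID, ETA}, {ETA, Origin}. Prime attributes: {CarrierID, CustomsCode, ETA, Origin}.
Each dependency's left side is a superkey — BCNF holds.

BCNF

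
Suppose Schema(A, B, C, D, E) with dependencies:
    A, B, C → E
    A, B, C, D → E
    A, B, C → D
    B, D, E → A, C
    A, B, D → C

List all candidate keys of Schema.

{A, B, C}, {A, B, D}, {B, D, E}

Attributes never on any right-hand side: {B} — every candidate key must contain it.
Closure of {A, B, C} is {A, B, C, D, E}, the whole schema; {A, B, C} is a candidate key.
Closure of {A, B, D} is {A, B, C, D, E}, the whole schema; {A, B, D} is a candidate key.
Closure of {B, D, E} is {A, B, C, D, E}, the whole schema; {B, D, E} is a candidate key.
Any other superkey properly contains one of these, so there are no further candidate keys.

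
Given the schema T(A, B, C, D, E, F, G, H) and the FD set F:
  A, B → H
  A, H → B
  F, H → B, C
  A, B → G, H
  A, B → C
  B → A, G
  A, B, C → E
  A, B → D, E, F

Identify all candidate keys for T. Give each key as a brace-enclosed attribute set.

{B} is a candidate key since {B}⁺ = {A, B, C, D, E, F, G, H} covers every attribute.
{A, H} is a candidate key since {A, H}⁺ = {A, B, C, D, E, F, G, H} covers every attribute.
{F, H} is a candidate key since {F, H}⁺ = {A, B, C, D, E, F, G, H} covers every attribute.
No proper subset of any of these is a key, and no other minimal superkey exists.

{A, H}, {B}, {F, H}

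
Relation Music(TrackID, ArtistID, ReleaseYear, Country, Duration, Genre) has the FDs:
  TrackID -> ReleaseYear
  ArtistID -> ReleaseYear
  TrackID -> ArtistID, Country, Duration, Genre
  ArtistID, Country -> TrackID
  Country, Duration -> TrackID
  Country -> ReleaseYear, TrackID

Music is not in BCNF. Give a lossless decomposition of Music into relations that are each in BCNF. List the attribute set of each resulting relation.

{ArtistID, Country, Duration, Genre, TrackID}; {ArtistID, ReleaseYear}

Candidate keys of the original relation: {Country}, {TrackID}.
In {ArtistID, Country, Duration, Genre, ReleaseYear, TrackID}, {ArtistID} is not a superkey ({ArtistID}⁺ restricted to this set is {ArtistID, ReleaseYear}), so split on ArtistID -> ReleaseYear into {ArtistID, ReleaseYear} and {ArtistID, Country, Duration, Genre, TrackID}.
{ArtistID, ReleaseYear}: every determinant is a superkey — BCNF.
{ArtistID, Country, Duration, Genre, TrackID}: every determinant is a superkey — BCNF.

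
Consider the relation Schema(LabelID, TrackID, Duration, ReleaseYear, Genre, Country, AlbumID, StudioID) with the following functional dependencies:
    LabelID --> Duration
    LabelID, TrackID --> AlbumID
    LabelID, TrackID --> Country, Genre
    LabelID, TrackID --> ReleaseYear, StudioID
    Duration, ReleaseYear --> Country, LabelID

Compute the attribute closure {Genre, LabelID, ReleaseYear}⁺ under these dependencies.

{Country, Duration, Genre, LabelID, ReleaseYear}

Start with {Genre, LabelID, ReleaseYear}.
LabelID --> Duration applies; add {Duration} → now {Duration, Genre, LabelID, ReleaseYear}.
Duration, ReleaseYear --> Country, LabelID applies; add {Country} → now {Country, Duration, Genre, LabelID, ReleaseYear}.
No further FD applies.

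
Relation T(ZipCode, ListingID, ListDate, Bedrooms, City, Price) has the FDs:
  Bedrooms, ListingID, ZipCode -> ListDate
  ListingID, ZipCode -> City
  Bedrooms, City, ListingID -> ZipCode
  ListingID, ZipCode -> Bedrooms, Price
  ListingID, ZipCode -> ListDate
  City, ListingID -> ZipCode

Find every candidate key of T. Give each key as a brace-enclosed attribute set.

{ListingID} never appears on the right of any FD, so every key must include it.
{City, ListingID}⁺ = {Bedrooms, City, ListDate, ListingID, Price, ZipCode}, which is every attribute, so {City, ListingID} is a candidate key.
{ListingID, ZipCode}⁺ = {Bedrooms, City, ListDate, ListingID, Price, ZipCode}, which is every attribute, so {ListingID, ZipCode} is a candidate key.
These are minimal and exhaustive — every other superkey contains one of them.

{City, ListingID}, {ListingID, ZipCode}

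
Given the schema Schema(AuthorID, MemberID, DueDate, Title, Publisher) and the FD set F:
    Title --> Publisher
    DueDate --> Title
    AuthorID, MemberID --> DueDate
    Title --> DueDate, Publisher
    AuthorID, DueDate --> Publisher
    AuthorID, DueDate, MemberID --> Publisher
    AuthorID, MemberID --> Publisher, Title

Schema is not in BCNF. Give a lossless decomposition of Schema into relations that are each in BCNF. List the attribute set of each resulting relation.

Candidate key of the original relation: {AuthorID, MemberID}.
{AuthorID, DueDate, MemberID, Publisher, Title}: {Title} determines {DueDate, Publisher, Title} here but is not a superkey — split on Title --> DueDate, Publisher, giving {DueDate, Publisher, Title} and {AuthorID, MemberID, Title}.
{DueDate, Publisher, Title} has no BCNF violation.
{AuthorID, MemberID, Title} has no BCNF violation.

{AuthorID, MemberID, Title}; {DueDate, Publisher, Title}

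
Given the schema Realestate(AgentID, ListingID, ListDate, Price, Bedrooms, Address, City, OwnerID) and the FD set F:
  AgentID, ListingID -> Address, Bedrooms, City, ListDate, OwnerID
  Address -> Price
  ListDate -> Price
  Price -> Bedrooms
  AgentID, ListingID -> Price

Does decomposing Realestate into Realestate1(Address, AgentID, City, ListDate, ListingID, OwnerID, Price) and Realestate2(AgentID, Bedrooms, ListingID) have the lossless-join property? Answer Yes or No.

Yes

Realestate1 ∩ Realestate2 = {AgentID, ListingID}; its closure under F is {Address, AgentID, Bedrooms, City, ListDate, ListingID, OwnerID, Price}.
Since Realestate1 ⊆ {Address, AgentID, Bedrooms, City, ListDate, ListingID, OwnerID, Price}, the intersection is a superkey of Realestate1; the decomposition is lossless.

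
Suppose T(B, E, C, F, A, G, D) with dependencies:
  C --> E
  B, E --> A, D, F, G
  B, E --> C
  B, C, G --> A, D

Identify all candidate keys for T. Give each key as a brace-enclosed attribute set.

{B, C}, {B, E}

Attributes never on any right-hand side: {B} — every candidate key must contain it.
{B, C}⁺ = {A, B, C, D, E, F, G}, which is every attribute, so {B, C} is a candidate key.
{B, E}⁺ = {A, B, C, D, E, F, G}, which is every attribute, so {B, E} is a candidate key.
Any other superkey properly contains one of these, so there are no further candidate keys.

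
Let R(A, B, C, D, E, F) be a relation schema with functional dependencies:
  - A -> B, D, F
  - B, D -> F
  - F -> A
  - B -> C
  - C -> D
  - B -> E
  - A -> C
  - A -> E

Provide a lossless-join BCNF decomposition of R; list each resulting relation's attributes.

Candidate keys of the original relation: {A}, {B}, {F}.
{A, B, C, D, E, F}: {C} determines {C, D} here but is not a superkey — split on C -> D, giving {C, D} and {A, B, C, E, F}.
{C, D} is in BCNF.
{A, B, C, E, F} is in BCNF.

{A, B, C, E, F}; {C, D}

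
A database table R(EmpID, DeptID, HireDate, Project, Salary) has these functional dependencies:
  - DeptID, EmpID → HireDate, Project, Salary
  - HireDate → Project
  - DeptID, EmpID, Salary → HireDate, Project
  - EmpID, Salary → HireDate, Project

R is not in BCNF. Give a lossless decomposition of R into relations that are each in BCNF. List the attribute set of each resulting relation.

Candidate key of the original relation: {DeptID, EmpID}.
In {DeptID, EmpID, HireDate, Project, Salary}, {HireDate} is not a superkey ({HireDate}⁺ restricted to this set is {HireDate, Project}), so split on HireDate → Project into {HireDate, Project} and {DeptID, EmpID, HireDate, Salary}.
{HireDate, Project}: every determinant is a superkey — BCNF.
In {DeptID, EmpID, HireDate, Salary}, {EmpID, Salary} is not a superkey ({EmpID, Salary}⁺ restricted to this set is {EmpID, HireDate, Salary}), so split on EmpID, Salary → HireDate into {EmpID, HireDate, Salary} and {DeptID, EmpID, Salary}.
{EmpID, HireDate, Salary}: every determinant is a superkey — BCNF.
{DeptID, EmpID, Salary}: every determinant is a superkey — BCNF.

{DeptID, EmpID, Salary}; {EmpID, HireDate, Salary}; {HireDate, Project}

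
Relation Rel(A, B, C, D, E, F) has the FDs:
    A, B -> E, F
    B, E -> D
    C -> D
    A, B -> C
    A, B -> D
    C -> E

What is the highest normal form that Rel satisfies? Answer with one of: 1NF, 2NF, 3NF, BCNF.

2NF

Candidate key: {A, B}. Prime attributes: {A, B}.
B, E -> D breaks BCNF: {B, E}⁺ = {B, D, E}, so {B, E} is not a superkey.
B, E -> D determines the non-prime attribute {D} from a non-superkey — 3NF is violated.
No proper subset of a key has a non-prime attribute in its closure, so there is no partial dependency; 2NF holds.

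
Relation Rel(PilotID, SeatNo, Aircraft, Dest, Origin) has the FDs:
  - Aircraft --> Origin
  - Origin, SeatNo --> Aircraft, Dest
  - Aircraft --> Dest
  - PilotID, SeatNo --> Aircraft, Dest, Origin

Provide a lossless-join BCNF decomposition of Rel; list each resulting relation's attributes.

Candidate key of the original relation: {PilotID, SeatNo}.
In {Aircraft, Dest, Origin, PilotID, SeatNo}, {Aircraft} is not a superkey ({Aircraft}⁺ restricted to this set is {Aircraft, Dest, Origin}), so split on Aircraft --> Dest, Origin into {Aircraft, Dest, Origin} and {Aircraft, PilotID, SeatNo}.
{Aircraft, Dest, Origin}: every determinant is a superkey — BCNF.
{Aircraft, PilotID, SeatNo}: every determinant is a superkey — BCNF.

{Aircraft, Dest, Origin}; {Aircraft, PilotID, SeatNo}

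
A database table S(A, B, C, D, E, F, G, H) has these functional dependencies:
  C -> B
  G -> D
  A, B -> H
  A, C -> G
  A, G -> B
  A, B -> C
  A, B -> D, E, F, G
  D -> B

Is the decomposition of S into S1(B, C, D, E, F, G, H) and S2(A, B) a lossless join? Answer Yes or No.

No

S1 ∩ S2 = {B}; its closure under F is {B}.
Neither S1 nor S2 is contained in that closure, so the decomposition is lossy.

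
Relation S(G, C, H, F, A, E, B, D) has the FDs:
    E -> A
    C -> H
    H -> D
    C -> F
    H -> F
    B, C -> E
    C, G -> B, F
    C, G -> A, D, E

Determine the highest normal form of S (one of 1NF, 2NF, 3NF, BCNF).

Candidate key: {C, G}. Prime attributes: {C, G}.
E -> A: {E}⁺ = {A, E}, which is not all of the attributes, so the left side is not a superkey — BCNF is violated.
E -> A has non-prime {A} on the right and a non-superkey on the left, so 3NF fails.
The proper key subset {C} of {C, G} determines non-prime {D, F, H}, so the relation is not even in 2NF.

1NF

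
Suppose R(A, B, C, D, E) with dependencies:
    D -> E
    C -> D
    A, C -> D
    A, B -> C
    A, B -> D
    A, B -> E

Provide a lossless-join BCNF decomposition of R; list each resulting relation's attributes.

{A, B, C}; {C, D}; {D, E}

Candidate key of the original relation: {A, B}.
In {A, B, C, D, E}, {D} is not a superkey ({D}⁺ restricted to this set is {D, E}), so split on D -> E into {D, E} and {A, B, C, D}.
{D, E}: every determinant is a superkey — BCNF.
In {A, B, C, D}, {C} is not a superkey ({C}⁺ restricted to this set is {C, D}), so split on C -> D into {C, D} and {A, B, C}.
{C, D}: every determinant is a superkey — BCNF.
{A, B, C}: every determinant is a superkey — BCNF.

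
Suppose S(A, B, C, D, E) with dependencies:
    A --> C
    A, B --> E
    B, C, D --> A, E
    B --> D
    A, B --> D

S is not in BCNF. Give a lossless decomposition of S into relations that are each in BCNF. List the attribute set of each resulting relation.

{A, B, E}; {A, C}; {B, D}

Candidate keys of the original relation: {A, B}, {B, C}.
{A, B, C, D, E}: {A} determines {A, C} here but is not a superkey — split on A --> C, giving {A, C} and {A, B, D, E}.
{A, C} has no BCNF violation.
{A, B, D, E}: {B} determines {B, D} here but is not a superkey — split on B --> D, giving {B, D} and {A, B, E}.
{B, D} has no BCNF violation.
{A, B, E} has no BCNF violation.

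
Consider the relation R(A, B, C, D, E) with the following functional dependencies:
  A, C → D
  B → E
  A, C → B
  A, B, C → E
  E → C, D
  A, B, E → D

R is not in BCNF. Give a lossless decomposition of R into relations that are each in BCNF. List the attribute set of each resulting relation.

{A, B}; {B, E}; {C, D, E}

Candidate keys of the original relation: {A, B}, {A, C}, {A, E}.
{A, B, C, D, E}: {B} determines {B, C, D, E} here but is not a superkey — split on B → C, D, E, giving {B, C, D, E} and {A, B}.
{B, C, D, E}: {E} determines {C, D, E} here but is not a superkey — split on E → C, D, giving {C, D, E} and {B, E}.
{C, D, E} has no BCNF violation.
{B, E} has no BCNF violation.
{A, B} has no BCNF violation.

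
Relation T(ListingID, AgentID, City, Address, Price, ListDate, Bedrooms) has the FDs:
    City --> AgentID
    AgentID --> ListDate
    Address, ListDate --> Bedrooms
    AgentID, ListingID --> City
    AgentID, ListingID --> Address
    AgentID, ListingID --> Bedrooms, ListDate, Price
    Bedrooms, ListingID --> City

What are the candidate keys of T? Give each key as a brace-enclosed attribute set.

No FD produces {ListingID}, so it must be in every candidate key.
{AgentID, ListingID}⁺ = {Address, AgentID, Bedrooms, City, ListDate, ListingID, Price} — all of the relation — so {AgentID, ListingID} is a candidate key.
{Bedrooms, ListingID}⁺ = {Address, AgentID, Bedrooms, City, ListDate, ListingID, Price} — all of the relation — so {Bedrooms, ListingID} is a candidate key.
{City, ListingID}⁺ = {Address, AgentID, Bedrooms, City, ListDate, ListingID, Price} — all of the relation — so {City, ListingID} is a candidate key.
{Address, ListDate, ListingID}⁺ = {Address, AgentID, Bedrooms, City, ListDate, ListingID, Price} — all of the relation — so {Address, ListDate, ListingID} is a candidate key.
Any other superkey properly contains one of these, so there are no further candidate keys.

{Address, ListDate, ListingID}, {AgentID, ListingID}, {Bedrooms, ListingID}, {City, ListingID}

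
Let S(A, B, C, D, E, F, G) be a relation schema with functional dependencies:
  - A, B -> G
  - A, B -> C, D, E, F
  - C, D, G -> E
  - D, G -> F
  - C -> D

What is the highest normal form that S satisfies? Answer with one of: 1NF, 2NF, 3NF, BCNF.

Candidate key: {A, B}. Prime attributes: {A, B}.
For C, D, G -> E we have {C, D, G}⁺ = {C, D, E, F, G}; {C, D, G} is not a superkey, so BCNF fails.
Because {E} is non-prime and the left side of C, D, G -> E is not a superkey, the relation is not in 3NF.
No proper subset of a key has a non-prime attribute in its closure, so there is no partial dependency; 2NF holds.

2NF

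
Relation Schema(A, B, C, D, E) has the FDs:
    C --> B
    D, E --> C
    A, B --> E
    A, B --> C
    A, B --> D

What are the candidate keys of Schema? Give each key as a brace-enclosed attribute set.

{A, B}, {A, C}, {A, D, E}

No FD produces {A}, so it must be in every candidate key.
Closure of {A, B} is {A, B, C, D, E}, the whole schema; {A, B} is a candidate key.
Closure of {A, C} is {A, B, C, D, E}, the whole schema; {A, C} is a candidate key.
Closure of {A, D, E} is {A, B, C, D, E}, the whole schema; {A, D, E} is a candidate key.
Any other superkey properly contains one of these, so there are no further candidate keys.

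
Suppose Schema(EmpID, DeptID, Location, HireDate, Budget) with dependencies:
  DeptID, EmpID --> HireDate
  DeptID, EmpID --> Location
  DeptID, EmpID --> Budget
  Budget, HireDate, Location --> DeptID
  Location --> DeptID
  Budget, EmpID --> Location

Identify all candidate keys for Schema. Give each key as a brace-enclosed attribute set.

Attributes never on any right-hand side: {EmpID} — every candidate key must contain it.
Closure of {Budget, EmpID} is {Budget, DeptID, EmpID, HireDate, Location}, the whole schema; {Budget, EmpID} is a candidate key.
Closure of {DeptID, EmpID} is {Budget, DeptID, EmpID, HireDate, Location}, the whole schema; {DeptID, EmpID} is a candidate key.
Closure of {EmpID, Location} is {Budget, DeptID, EmpID, HireDate, Location}, the whole schema; {EmpID, Location} is a candidate key.
Any other superkey properly contains one of these, so there are no further candidate keys.

{Budget, EmpID}, {DeptID, EmpID}, {EmpID, Location}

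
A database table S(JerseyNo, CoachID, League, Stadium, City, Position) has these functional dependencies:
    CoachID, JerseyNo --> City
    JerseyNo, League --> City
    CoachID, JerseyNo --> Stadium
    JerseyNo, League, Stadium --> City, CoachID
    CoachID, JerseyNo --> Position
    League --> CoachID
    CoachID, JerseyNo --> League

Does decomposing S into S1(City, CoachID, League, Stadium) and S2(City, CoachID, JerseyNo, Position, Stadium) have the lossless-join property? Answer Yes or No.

No

S1 ∩ S2 = {City, CoachID, Stadium}; its closure under F is {City, CoachID, Stadium}.
Neither S1 nor S2 is contained in that closure, so the decomposition is lossy.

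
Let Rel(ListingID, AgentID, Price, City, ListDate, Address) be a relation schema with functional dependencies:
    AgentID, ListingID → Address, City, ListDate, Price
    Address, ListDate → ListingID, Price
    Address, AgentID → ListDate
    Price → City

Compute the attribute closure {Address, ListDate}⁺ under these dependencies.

{Address, City, ListDate, ListingID, Price}

Start with {Address, ListDate}.
Address, ListDate → ListingID, Price applies; add {ListingID, Price} → now {Address, ListDate, ListingID, Price}.
Price → City applies; add {City} → now {Address, City, ListDate, ListingID, Price}.
No further FD applies.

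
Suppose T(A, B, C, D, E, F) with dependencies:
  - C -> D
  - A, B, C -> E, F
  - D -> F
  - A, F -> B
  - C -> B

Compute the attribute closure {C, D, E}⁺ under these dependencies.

Start with {C, D, E}.
D -> F applies; add {F} → now {C, D, E, F}.
C -> B applies; add {B} → now {B, C, D, E, F}.
No further FD applies.

{B, C, D, E, F}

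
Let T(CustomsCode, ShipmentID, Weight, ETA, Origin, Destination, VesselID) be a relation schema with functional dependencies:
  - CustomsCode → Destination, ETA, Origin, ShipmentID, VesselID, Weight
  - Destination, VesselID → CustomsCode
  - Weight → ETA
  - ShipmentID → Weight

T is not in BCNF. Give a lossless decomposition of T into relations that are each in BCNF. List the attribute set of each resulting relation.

Candidate keys of the original relation: {CustomsCode}, {Destination, VesselID}.
Within {CustomsCode, Destination, ETA, Origin, ShipmentID, VesselID, Weight}: {Weight}⁺ ∩ {CustomsCode, Destination, ETA, Origin, ShipmentID, VesselID, Weight} = {ETA, Weight}, not the whole set, so Weight → ETA violates BCNF; decompose into {ETA, Weight} and {CustomsCode, Destination, Origin, ShipmentID, VesselID, Weight}.
{ETA, Weight} has no BCNF violation.
Within {CustomsCode, Destination, Origin, ShipmentID, VesselID, Weight}: {ShipmentID}⁺ ∩ {CustomsCode, Destination, Origin, ShipmentID, VesselID, Weight} = {ShipmentID, Weight}, not the whole set, so ShipmentID → Weight violates BCNF; decompose into {ShipmentID, Weight} and {CustomsCode, Destination, Origin, ShipmentID, VesselID}.
{ShipmentID, Weight} has no BCNF violation.
{CustomsCode, Destination, Origin, ShipmentID, VesselID} has no BCNF violation.

{CustomsCode, Destination, Origin, ShipmentID, VesselID}; {ETA, Weight}; {ShipmentID, Weight}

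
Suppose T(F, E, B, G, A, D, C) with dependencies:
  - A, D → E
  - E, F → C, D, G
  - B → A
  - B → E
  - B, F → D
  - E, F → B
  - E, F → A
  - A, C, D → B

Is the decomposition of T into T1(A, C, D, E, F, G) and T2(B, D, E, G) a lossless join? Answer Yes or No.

No

T1 ∩ T2 = {D, E, G}; its closure under F is {D, E, G}.
Neither T1 nor T2 is contained in that closure, so the decomposition is lossy.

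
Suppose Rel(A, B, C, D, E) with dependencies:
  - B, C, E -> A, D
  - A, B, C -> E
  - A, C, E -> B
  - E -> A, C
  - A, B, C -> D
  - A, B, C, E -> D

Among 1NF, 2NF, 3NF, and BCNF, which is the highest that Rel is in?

Candidate keys: {A, B, C}, {E}. Prime attributes: {A, B, C, E}.
Every FD has a superkey on the left, so the relation is in BCNF.

BCNF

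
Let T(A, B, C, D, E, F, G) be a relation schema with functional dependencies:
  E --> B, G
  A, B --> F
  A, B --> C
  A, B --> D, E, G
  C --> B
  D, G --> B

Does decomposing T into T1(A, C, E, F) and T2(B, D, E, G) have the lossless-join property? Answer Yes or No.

No

T1 ∩ T2 = {E}; its closure under F is {B, E, G}.
The closure covers neither T1 nor T2 entirely; the join is not lossless.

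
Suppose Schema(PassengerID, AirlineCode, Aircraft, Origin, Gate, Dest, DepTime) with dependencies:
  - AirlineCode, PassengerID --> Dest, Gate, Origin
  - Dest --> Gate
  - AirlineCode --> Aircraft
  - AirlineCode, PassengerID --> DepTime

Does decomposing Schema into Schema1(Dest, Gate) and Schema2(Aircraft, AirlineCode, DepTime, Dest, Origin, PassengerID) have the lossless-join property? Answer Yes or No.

Yes

The shared attributes are {Dest} and {Dest}⁺ = {Dest, Gate}.
This includes all of Schema1, so the common attributes are a superkey of Schema1 — the join is lossless.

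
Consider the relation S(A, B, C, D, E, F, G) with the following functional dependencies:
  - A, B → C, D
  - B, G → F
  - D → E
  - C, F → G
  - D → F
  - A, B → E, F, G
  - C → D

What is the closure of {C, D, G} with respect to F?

{C, D, E, F, G}

Start with {C, D, G}.
D → E applies; add {E} → now {C, D, E, G}.
D → F applies; add {F} → now {C, D, E, F, G}.
No further FD applies.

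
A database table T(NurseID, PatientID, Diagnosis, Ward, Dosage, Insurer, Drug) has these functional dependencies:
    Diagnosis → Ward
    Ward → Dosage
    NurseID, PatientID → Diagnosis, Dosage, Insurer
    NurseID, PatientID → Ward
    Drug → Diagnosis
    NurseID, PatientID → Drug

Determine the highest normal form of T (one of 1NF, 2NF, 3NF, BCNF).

Candidate key: {NurseID, PatientID}. Prime attributes: {NurseID, PatientID}.
For Diagnosis → Ward we have {Diagnosis}⁺ = {Diagnosis, Dosage, Ward}; {Diagnosis} is not a superkey, so BCNF fails.
Because {Ward} is non-prime and the left side of Diagnosis → Ward is not a superkey, the relation is not in 3NF.
Checking every proper subset of each key, none determines a non-prime attribute — 2NF is satisfied.

2NF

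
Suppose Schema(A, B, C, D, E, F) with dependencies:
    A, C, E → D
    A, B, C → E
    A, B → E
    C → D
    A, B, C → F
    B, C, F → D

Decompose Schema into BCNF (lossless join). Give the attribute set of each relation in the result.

{A, B, C, F}; {A, B, E}; {A, C, E}; {C, D}

Candidate key of the original relation: {A, B, C}.
{A, B, C, D, E, F}: {A, C, E} determines {A, C, D, E} here but is not a superkey — split on A, C, E → D, giving {A, C, D, E} and {A, B, C, E, F}.
{A, C, D, E}: {C} determines {C, D} here but is not a superkey — split on C → D, giving {C, D} and {A, C, E}.
{C, D} has no BCNF violation.
{A, C, E} has no BCNF violation.
{A, B, C, E, F}: {A, B} determines {A, B, E} here but is not a superkey — split on A, B → E, giving {A, B, E} and {A, B, C, F}.
{A, B, E} has no BCNF violation.
{A, B, C, F} has no BCNF violation.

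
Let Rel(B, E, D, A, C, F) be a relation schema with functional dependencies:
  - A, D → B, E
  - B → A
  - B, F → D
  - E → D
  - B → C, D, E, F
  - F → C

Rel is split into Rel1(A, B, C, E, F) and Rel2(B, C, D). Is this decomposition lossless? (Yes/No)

Rel1 ∩ Rel2 = {B, C}; its closure under F is {A, B, C, D, E, F}.
This includes all of Rel1, so the common attributes are a superkey of Rel1 — the join is lossless.

Yes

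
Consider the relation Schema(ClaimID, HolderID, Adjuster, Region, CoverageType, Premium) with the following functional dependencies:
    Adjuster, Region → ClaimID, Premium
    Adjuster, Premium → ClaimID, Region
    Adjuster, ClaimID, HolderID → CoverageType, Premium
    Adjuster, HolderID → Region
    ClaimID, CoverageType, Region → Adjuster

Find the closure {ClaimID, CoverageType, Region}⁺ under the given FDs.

Start with {ClaimID, CoverageType, Region}.
ClaimID, CoverageType, Region → Adjuster applies; add {Adjuster} → now {Adjuster, ClaimID, CoverageType, Region}.
Adjuster, Region → ClaimID, Premium applies; add {Premium} → now {Adjuster, ClaimID, CoverageType, Premium, Region}.
No further FD applies.

{Adjuster, ClaimID, CoverageType, Premium, Region}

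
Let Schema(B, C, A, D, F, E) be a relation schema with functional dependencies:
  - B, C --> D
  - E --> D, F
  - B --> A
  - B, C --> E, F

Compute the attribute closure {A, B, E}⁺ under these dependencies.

Start with {A, B, E}.
E --> D, F applies; add {D, F} → now {A, B, D, E, F}.
No further FD applies.

{A, B, D, E, F}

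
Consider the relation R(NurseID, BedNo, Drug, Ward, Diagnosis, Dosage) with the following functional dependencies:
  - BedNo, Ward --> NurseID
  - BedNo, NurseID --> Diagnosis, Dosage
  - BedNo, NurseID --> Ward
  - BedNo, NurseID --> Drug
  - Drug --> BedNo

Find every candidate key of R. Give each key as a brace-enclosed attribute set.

Closure of {BedNo, NurseID} is {BedNo, Diagnosis, Dosage, Drug, NurseID, Ward}, the whole schema; {BedNo, NurseID} is a candidate key.
Closure of {BedNo, Ward} is {BedNo, Diagnosis, Dosage, Drug, NurseID, Ward}, the whole schema; {BedNo, Ward} is a candidate key.
Closure of {Drug, NurseID} is {BedNo, Diagnosis, Dosage, Drug, NurseID, Ward}, the whole schema; {Drug, NurseID} is a candidate key.
Closure of {Drug, Ward} is {BedNo, Diagnosis, Dosage, Drug, NurseID, Ward}, the whole schema; {Drug, Ward} is a candidate key.
Any other superkey properly contains one of these, so there are no further candidate keys.

{BedNo, NurseID}, {BedNo, Ward}, {Drug, NurseID}, {Drug, Ward}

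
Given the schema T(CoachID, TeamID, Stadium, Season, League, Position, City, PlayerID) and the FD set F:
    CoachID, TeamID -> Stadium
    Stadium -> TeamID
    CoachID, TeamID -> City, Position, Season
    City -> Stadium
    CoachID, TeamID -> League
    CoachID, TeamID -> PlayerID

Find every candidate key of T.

{City, CoachID}, {CoachID, Stadium}, {CoachID, TeamID}

Attributes never on any right-hand side: {CoachID} — every candidate key must contain it.
{City, CoachID}⁺ = {City, CoachID, League, PlayerID, Position, Season, Stadium, TeamID} — all of the relation — so {City, CoachID} is a candidate key.
{CoachID, Stadium}⁺ = {City, CoachID, League, PlayerID, Position, Season, Stadium, TeamID} — all of the relation — so {CoachID, Stadium} is a candidate key.
{CoachID, TeamID}⁺ = {City, CoachID, League, PlayerID, Position, Season, Stadium, TeamID} — all of the relation — so {CoachID, TeamID} is a candidate key.
These are minimal and exhaustive — every other superkey contains one of them.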